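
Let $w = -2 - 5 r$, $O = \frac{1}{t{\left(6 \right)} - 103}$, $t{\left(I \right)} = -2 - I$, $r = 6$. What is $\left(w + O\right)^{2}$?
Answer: $\frac{12623809}{12321} \approx 1024.6$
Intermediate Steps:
$O = - \frac{1}{111}$ ($O = \frac{1}{\left(-2 - 6\right) - 103} = \frac{1}{-8 - 103} = \frac{1}{-111} = - \frac{1}{111} \approx -0.009009$)
$w = -32$ ($w = -2 - 30 = -32$)
$\left(w + O\right)^{2} = \left(-32 - \frac{1}{111}\right)^{2} = \left(- \frac{3553}{111}\right)^{2} = \frac{12623809}{12321}$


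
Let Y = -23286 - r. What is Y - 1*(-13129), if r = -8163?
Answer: -1994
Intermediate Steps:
Y = -15123 (Y = -23286 - 1*(-8163) = -23286 + 8163 = -15123)
Y - 1*(-13129) = -15123 - 1*(-13129) = -15123 + 13129 = -1994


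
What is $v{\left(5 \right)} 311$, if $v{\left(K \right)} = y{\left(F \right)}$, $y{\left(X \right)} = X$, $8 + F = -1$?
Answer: $-2799$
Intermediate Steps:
$F = -9$ ($F = -8 - 1 = -9$)
$v{\left(K \right)} = -9$
$v{\left(5 \right)} 311 = \left(-9\right) 311 = -2799$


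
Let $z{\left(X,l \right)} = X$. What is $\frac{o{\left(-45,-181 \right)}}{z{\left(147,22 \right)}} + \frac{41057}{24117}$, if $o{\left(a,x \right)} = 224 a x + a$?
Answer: $\frac{14668644758}{1181733} \approx 12413.0$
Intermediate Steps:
$o{\left(a,x \right)} = a + 224 a x$ ($o{\left(a,x \right)} = 224 a x + a = a + 224 a x$)
$\frac{o{\left(-45,-181 \right)}}{z{\left(147,22 \right)}} + \frac{41057}{24117} = \frac{\left(-45\right) \left(1 + 224 \left(-181\right)\right)}{147} + \frac{41057}{24117} = - 45 \left(1 - 40544\right) \frac{1}{147} + 41057 \cdot \frac{1}{24117} = \left(-45\right) \left(-40543\right) \frac{1}{147} + \frac{41057}{24117} = 1824435 \cdot \frac{1}{147} + \frac{41057}{24117} = \frac{608145}{49} + \frac{41057}{24117} = \frac{14668644758}{1181733}$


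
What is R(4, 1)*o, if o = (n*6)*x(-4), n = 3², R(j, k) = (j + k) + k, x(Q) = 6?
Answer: 1944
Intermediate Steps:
R(j, k) = j + 2*k
n = 9
o = 324 (o = (9*6)*6 = 54*6 = 324)
R(4, 1)*o = (4 + 2*1)*324 = (4 + 2)*324 = 6*324 = 1944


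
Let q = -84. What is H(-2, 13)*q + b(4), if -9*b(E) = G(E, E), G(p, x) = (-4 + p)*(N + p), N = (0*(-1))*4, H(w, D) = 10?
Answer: -840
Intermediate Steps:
N = 0 (N = 0*4 = 0)
G(p, x) = p*(-4 + p) (G(p, x) = (-4 + p)*(0 + p) = (-4 + p)*p = p*(-4 + p))
b(E) = -E*(-4 + E)/9
H(-2, 13)*q + b(4) = 10*(-84) + (⅑)*4*(4 - 1*4) = -840 + (⅑)*4*(4 - 4) = -840 + (⅑)*4*0 = -840 + 0 = -840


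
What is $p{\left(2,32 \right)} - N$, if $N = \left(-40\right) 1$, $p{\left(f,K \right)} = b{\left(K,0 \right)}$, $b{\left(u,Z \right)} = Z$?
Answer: $40$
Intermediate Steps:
$p{\left(f,K \right)} = 0$
$N = -40$
$p{\left(2,32 \right)} - N = 0 - -40 = 0 + 40 = 40$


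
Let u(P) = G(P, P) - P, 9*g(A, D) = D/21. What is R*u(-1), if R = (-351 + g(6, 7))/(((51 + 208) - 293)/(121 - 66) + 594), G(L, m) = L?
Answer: 0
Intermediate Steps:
g(A, D) = D/189 (g(A, D) = (D/21)/9 = D/189)
u(P) = 0 (u(P) = P - P = 0)
R = -130295/220293 (R = (-351 + (1/189)*7)/(((51 + 208) - 293)/(121 - 66) + 594) = (-351 + 1/27)/((259 - 293)/55 + 594) = -9476/(27*(-34*1/55 + 594)) = -9476/(27*(-34/55 + 594)) = -9476/(27*32636/55) = -9476/27*55/32636 = -130295/220293 ≈ -0.59146)
R*u(-1) = -130295/220293*0 = 0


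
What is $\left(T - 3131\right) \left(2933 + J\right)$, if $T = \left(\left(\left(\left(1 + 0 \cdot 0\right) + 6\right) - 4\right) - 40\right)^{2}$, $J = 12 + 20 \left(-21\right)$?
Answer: $-4449050$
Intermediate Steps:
$J = -408$ ($J = 12 - 420 = -408$)
$T = 1369$ ($T = \left(\left(\left(\left(1 + 0\right) + 6\right) - 4\right) - 40\right)^{2} = \left(\left(\left(1 + 6\right) - 4\right) - 40\right)^{2} = \left(\left(7 - 4\right) - 40\right)^{2} = \left(3 - 40\right)^{2} = \left(-37\right)^{2} = 1369$)
$\left(T - 3131\right) \left(2933 + J\right) = \left(1369 - 3131\right) \left(2933 - 408\right) = \left(-1762\right) 2525 = -4449050$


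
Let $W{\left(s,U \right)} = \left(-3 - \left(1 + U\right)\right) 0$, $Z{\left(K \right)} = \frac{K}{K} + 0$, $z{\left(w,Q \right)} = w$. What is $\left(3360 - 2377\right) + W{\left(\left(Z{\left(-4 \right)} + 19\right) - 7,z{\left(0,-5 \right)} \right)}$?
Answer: $983$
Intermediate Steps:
$Z{\left(K \right)} = 1$ ($Z{\left(K \right)} = 1 + 0 = 1$)
$W{\left(s,U \right)} = 0$ ($W{\left(s,U \right)} = \left(-4 - U\right) 0 = 0$)
$\left(3360 - 2377\right) + W{\left(\left(Z{\left(-4 \right)} + 19\right) - 7,z{\left(0,-5 \right)} \right)} = \left(3360 - 2377\right) + 0 = 983 + 0 = 983$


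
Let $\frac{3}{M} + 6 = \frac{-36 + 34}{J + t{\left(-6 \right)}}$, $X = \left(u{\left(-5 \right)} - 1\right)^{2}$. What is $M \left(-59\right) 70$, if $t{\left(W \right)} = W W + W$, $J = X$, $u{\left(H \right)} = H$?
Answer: $\frac{408870}{199} \approx 2054.6$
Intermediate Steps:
$X = 36$ ($X = \left(-5 - 1\right)^{2} = \left(-6\right)^{2} = 36$)
$J = 36$
$t{\left(W \right)} = W + W^{2}$ ($t{\left(W \right)} = W^{2} + W = W + W^{2}$)
$M = - \frac{99}{199}$ ($M = \frac{3}{-6 + \frac{-36 + 34}{36 - 6 \left(1 - 6\right)}} = \frac{3}{-6 - \frac{2}{36 - -30}} = \frac{3}{-6 - \frac{2}{36 + 30}} = \frac{3}{-6 - \frac{2}{66}} = \frac{3}{-6 - \frac{1}{33}} = \frac{3}{- \frac{199}{33}} = 3 \left(- \frac{33}{199}\right) = - \frac{99}{199} \approx -0.49749$)
$M \left(-59\right) 70 = \left(- \frac{99}{199}\right) \left(-59\right) 70 = \frac{5841}{199} \cdot 70 = \frac{408870}{199}$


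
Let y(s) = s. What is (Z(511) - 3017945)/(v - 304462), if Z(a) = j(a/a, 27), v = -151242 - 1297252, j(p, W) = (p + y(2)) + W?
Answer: 3017915/1752956 ≈ 1.7216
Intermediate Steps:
j(p, W) = 2 + W + p (j(p, W) = (p + 2) + W = (2 + p) + W = 2 + W + p)
v = -1448494
Z(a) = 30 (Z(a) = 2 + 27 + a/a = 2 + 27 + 1 = 30)
(Z(511) - 3017945)/(v - 304462) = (30 - 3017945)/(-1448494 - 304462) = -3017915/(-1752956) = -3017915*(-1/1752956) = 3017915/1752956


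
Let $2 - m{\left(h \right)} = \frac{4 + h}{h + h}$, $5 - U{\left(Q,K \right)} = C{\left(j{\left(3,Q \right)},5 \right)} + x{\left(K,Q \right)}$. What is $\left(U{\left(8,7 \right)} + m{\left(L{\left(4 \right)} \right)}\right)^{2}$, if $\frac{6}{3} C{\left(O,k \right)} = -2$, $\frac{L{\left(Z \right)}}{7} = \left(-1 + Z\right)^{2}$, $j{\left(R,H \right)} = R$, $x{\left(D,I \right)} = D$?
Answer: $\frac{3481}{15876} \approx 0.21926$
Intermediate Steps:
$L{\left(Z \right)} = 7 \left(-1 + Z\right)^{2}$
$C{\left(O,k \right)} = -1$ ($C{\left(O,k \right)} = \frac{1}{2} \left(-2\right) = -1$)
$U{\left(Q,K \right)} = 6 - K$ ($U{\left(Q,K \right)} = 5 - \left(-1 + K\right) = 6 - K$)
$m{\left(h \right)} = 2 - \frac{4 + h}{2 h}$ ($m{\left(h \right)} = 2 - \frac{4 + h}{h + h} = 2 - \frac{4 + h}{2 h}$)
$\left(U{\left(8,7 \right)} + m{\left(L{\left(4 \right)} \right)}\right)^{2} = \left(\left(6 - 7\right) + \left(\frac{3}{2} - \frac{2}{7 \left(-1 + 4\right)^{2}}\right)\right)^{2} = \left(\left(6 - 7\right) + \left(\frac{3}{2} - \frac{2}{7 \cdot 3^{2}}\right)\right)^{2} = \left(-1 + \left(\frac{3}{2} - \frac{2}{7 \cdot 9}\right)\right)^{2} = \left(-1 + \left(\frac{3}{2} - \frac{2}{63}\right)\right)^{2} = \left(-1 + \frac{185}{126}\right)^{2} = \left(\frac{59}{126}\right)^{2} = \frac{3481}{15876}$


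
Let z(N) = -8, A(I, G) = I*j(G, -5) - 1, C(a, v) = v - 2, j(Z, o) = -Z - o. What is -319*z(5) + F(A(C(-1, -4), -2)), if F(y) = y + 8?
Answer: 2517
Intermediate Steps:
C(a, v) = -2 + v
A(I, G) = -1 + I*(5 - G) (A(I, G) = I*(-G - 1*(-5)) - 1 = I*(-G + 5) - 1 = I*(5 - G) - 1 = -1 + I*(5 - G))
F(y) = 8 + y
-319*z(5) + F(A(C(-1, -4), -2)) = -319*(-8) + (8 + (-1 - (-2 - 4)*(-5 - 2))) = 2552 + (8 + (-1 - 1*(-6)*(-7))) = 2552 + (8 + (-1 - 42)) = 2552 + (8 - 43) = 2552 - 35 = 2517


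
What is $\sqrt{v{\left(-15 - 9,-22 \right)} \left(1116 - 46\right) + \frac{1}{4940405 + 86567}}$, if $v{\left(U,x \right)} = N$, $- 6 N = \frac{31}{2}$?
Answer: $\frac{i \sqrt{157166389339245303}}{7540458} \approx 52.575 i$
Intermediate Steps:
$N = - \frac{31}{12}$ ($N = - \frac{31 \cdot \frac{1}{2}}{6} = \left(- \frac{1}{6}\right) \frac{31}{2} = - \frac{31}{12} \approx -2.5833$)
$v{\left(U,x \right)} = - \frac{31}{12}$
$\sqrt{v{\left(-15 - 9,-22 \right)} \left(1116 - 46\right) + \frac{1}{4940405 + 86567}} = \sqrt{- \frac{31 \left(1116 - 46\right)}{12} + \frac{1}{4940405 + 86567}} = \sqrt{\left(- \frac{31}{12}\right) 1070 + \frac{1}{5026972}} = \sqrt{- \frac{16585}{6} + \frac{1}{5026972}} = \sqrt{- \frac{41686165307}{15080916}} = \frac{i \sqrt{157166389339245303}}{7540458}$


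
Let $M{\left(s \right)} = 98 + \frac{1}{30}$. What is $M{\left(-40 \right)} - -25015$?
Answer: $\frac{753391}{30} \approx 25113.0$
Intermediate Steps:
$M{\left(s \right)} = \frac{2941}{30}$ ($M{\left(s \right)} = 98 + \frac{1}{30} = \frac{2941}{30}$)
$M{\left(-40 \right)} - -25015 = \frac{2941}{30} - -25015 = \frac{2941}{30} + 25015 = \frac{753391}{30}$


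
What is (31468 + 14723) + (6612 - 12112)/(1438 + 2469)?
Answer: 180462737/3907 ≈ 46190.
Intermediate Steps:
(31468 + 14723) + (6612 - 12112)/(1438 + 2469) = 46191 - 5500/3907 = 180462737/3907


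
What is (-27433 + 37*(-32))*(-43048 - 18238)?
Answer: 1753821462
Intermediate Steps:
(-27433 + 37*(-32))*(-43048 - 18238) = (-27433 - 1184)*(-61286) = -28617*(-61286) = 1753821462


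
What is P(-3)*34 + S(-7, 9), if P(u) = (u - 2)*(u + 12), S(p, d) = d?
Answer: -1521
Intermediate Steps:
P(u) = (-2 + u)*(12 + u)
P(-3)*34 + S(-7, 9) = (-24 + (-3)² + 10*(-3))*34 + 9 = (-24 + 9 - 30)*34 + 9 = -45*34 + 9 = -1530 + 9 = -1521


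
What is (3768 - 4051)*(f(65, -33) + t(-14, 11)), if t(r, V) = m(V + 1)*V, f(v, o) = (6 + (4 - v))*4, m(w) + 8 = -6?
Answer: 105842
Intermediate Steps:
m(w) = -14 (m(w) = -8 - 6 = -14)
f(v, o) = 40 - 4*v (f(v, o) = (10 - v)*4 = 40 - 4*v)
t(r, V) = -14*V
(3768 - 4051)*(f(65, -33) + t(-14, 11)) = (3768 - 4051)*((40 - 4*65) - 14*11) = -283*((40 - 260) - 154) = -283*(-220 - 154) = -283*(-374) = 105842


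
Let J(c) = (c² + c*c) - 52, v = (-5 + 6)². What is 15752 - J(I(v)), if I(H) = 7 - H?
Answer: 15732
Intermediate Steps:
v = 1 (v = 1² = 1)
J(c) = -52 + 2*c² (J(c) = (c² + c²) - 52 = 2*c² - 52 = -52 + 2*c²)
15752 - J(I(v)) = 15752 - (-52 + 2*(7 - 1*1)²) = 15752 - (-52 + 2*(7 - 1)²) = 15752 - (-52 + 2*6²) = 15752 - (-52 + 2*36) = 15752 - (-52 + 72) = 15752 - 1*20 = 15752 - 20 = 15732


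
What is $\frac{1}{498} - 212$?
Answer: $- \frac{105575}{498} \approx -212.0$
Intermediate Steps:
$\frac{1}{498} - 212 = - \frac{105575}{498}$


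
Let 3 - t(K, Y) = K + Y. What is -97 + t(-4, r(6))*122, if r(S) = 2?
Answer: 513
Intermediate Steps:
t(K, Y) = 3 - K - Y (t(K, Y) = 3 - (K + Y) = 3 + (-K - Y) = 3 - K - Y)
-97 + t(-4, r(6))*122 = -97 + (3 - 1*(-4) - 1*2)*122 = -97 + (3 + 4 - 2)*122 = -97 + 5*122 = -97 + 610 = 513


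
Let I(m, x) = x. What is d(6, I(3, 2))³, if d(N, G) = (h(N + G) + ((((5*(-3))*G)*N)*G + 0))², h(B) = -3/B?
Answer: 574206169381852775769/262144 ≈ 2.1904e+15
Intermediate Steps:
d(N, G) = (-3/(G + N) - 15*N*G²)² (d(N, G) = (-3/(N + G) + ((((5*(-3))*G)*N)*G + 0))² = (-3/(G + N) + (((-15*G)*N)*G + 0))² = (-3/(G + N) + ((-15*G*N)*G + 0))² = (-3/(G + N) + (-15*N*G² + 0))² = (-3/(G + N) - 15*N*G²)²)
d(6, I(3, 2))³ = (9*(1 + 5*6*2²*(2 + 6))²/(2 + 6)²)³ = (9*(1 + 5*6*4*8)²/8²)³ = (9*(1 + 960)²*(1/64))³ = (9*961²*(1/64))³ = (9*923521*(1/64))³ = (8311689/64)³ = 574206169381852775769/262144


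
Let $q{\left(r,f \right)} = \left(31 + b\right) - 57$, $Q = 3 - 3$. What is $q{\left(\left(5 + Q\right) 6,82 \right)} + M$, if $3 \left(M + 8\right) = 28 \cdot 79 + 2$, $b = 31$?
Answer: $735$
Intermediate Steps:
$Q = 0$
$M = 730$ ($M = -8 + \frac{28 \cdot 79 + 2}{3} = -8 + \frac{2212 + 2}{3} = -8 + \frac{1}{3} \cdot 2214 = -8 + 738 = 730$)
$q{\left(r,f \right)} = 5$ ($q{\left(r,f \right)} = \left(31 + 31\right) - 57 = 62 - 57 = 5$)
$q{\left(\left(5 + Q\right) 6,82 \right)} + M = 5 + 730 = 735$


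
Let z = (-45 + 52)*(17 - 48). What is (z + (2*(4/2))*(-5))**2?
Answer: 56169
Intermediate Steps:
z = -217 (z = 7*(-31) = -217)
(z + (2*(4/2))*(-5))**2 = (-217 + (2*(4/2))*(-5))**2 = (-217 + (2*(4*(1/2)))*(-5))**2 = (-217 + (2*2)*(-5))**2 = (-217 + 4*(-5))**2 = (-217 - 20)**2 = (-237)**2 = 56169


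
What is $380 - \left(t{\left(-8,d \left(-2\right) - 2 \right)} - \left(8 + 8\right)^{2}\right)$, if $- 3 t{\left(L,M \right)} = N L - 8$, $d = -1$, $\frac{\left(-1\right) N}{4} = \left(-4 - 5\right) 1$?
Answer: $\frac{1612}{3} \approx 537.33$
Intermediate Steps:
$N = 36$ ($N = - 4 \left(-4 - 5\right) 1 = - 4 \left(\left(-9\right) 1\right) = \left(-4\right) \left(-9\right) = 36$)
$t{\left(L,M \right)} = \frac{8}{3} - 12 L$ ($t{\left(L,M \right)} = - \frac{36 L - 8}{3} = - \frac{-8 + 36 L}{3} = \frac{8}{3} - 12 L$)
$380 - \left(t{\left(-8,d \left(-2\right) - 2 \right)} - \left(8 + 8\right)^{2}\right) = 380 - \left(\left(\frac{8}{3} - -96\right) - \left(8 + 8\right)^{2}\right) = 380 - \left(\left(\frac{8}{3} + 96\right) - 16^{2}\right) = 380 - \left(\frac{296}{3} - 256\right) = 380 - - \frac{472}{3} = 380 + \frac{472}{3} = \frac{1612}{3}$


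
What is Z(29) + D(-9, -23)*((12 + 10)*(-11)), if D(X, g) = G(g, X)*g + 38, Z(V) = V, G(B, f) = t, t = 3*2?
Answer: 24229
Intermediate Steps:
t = 6
G(B, f) = 6
D(X, g) = 38 + 6*g (D(X, g) = 6*g + 38 = 38 + 6*g)
Z(29) + D(-9, -23)*((12 + 10)*(-11)) = 29 + (38 + 6*(-23))*((12 + 10)*(-11)) = 29 + (38 - 138)*(22*(-11)) = 29 - 100*(-242) = 29 + 24200 = 24229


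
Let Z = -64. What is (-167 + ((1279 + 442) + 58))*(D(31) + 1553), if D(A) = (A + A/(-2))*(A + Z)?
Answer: 1678898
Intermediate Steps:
D(A) = A*(-64 + A)/2 (D(A) = (A + A/(-2))*(A - 64) = (A + A*(-½))*(-64 + A) = (A - A/2)*(-64 + A) = (A/2)*(-64 + A) = A*(-64 + A)/2)
(-167 + ((1279 + 442) + 58))*(D(31) + 1553) = (-167 + ((1279 + 442) + 58))*((½)*31*(-64 + 31) + 1553) = (-167 + (1721 + 58))*((½)*31*(-33) + 1553) = (-167 + 1779)*(-1023/2 + 1553) = 1612*(2083/2) = 1678898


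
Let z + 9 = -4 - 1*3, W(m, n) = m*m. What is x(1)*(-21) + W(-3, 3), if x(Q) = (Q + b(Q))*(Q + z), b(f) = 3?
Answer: 1269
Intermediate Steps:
W(m, n) = m²
z = -16 (z = -9 + (-4 - 1*3) = -9 + (-4 - 3) = -9 - 7 = -16)
x(Q) = (-16 + Q)*(3 + Q) (x(Q) = (Q + 3)*(Q - 16) = (3 + Q)*(-16 + Q) = (-16 + Q)*(3 + Q))
x(1)*(-21) + W(-3, 3) = (-48 + 1² - 13*1)*(-21) + (-3)² = (-48 + 1 - 13)*(-21) + 9 = -60*(-21) + 9 = 1260 + 9 = 1269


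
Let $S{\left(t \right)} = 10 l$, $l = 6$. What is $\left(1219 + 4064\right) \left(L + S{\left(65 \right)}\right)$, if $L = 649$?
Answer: $3745647$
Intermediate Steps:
$S{\left(t \right)} = 60$ ($S{\left(t \right)} = 10 \cdot 6 = 60$)
$\left(1219 + 4064\right) \left(L + S{\left(65 \right)}\right) = \left(1219 + 4064\right) \left(649 + 60\right) = 5283 \cdot 709 = 3745647$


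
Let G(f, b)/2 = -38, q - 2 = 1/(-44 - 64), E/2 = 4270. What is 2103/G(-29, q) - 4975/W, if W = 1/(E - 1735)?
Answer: -2572972603/76 ≈ -3.3855e+7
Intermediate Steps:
E = 8540 (E = 2*4270 = 8540)
q = 215/108 (q = 2 + 1/(-44 - 64) = 2 + 1/(-108) = 2 - 1/108 = 215/108 ≈ 1.9907)
G(f, b) = -76 (G(f, b) = 2*(-38) = -76)
W = 1/6805 (W = 1/(8540 - 1735) = 1/6805 ≈ 0.00014695)
2103/G(-29, q) - 4975/W = 2103/(-76) - 4975/1/6805 = 2103*(-1/76) - 4975*6805 = -2103/76 - 33854875 = -2572972603/76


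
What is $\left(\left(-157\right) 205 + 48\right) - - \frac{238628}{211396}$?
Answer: $- \frac{1698348656}{52849} \approx -32136.0$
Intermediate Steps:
$\left(\left(-157\right) 205 + 48\right) - - \frac{238628}{211396} = \left(-32185 + 48\right) - \left(-238628\right) \frac{1}{211396} = -32137 - - \frac{59657}{52849} = -32137 + \frac{59657}{52849} = - \frac{1698348656}{52849}$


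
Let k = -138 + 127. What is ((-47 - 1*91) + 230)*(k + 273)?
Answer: 24104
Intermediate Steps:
k = -11
((-47 - 1*91) + 230)*(k + 273) = ((-47 - 1*91) + 230)*(-11 + 273) = ((-47 - 91) + 230)*262 = (-138 + 230)*262 = 92*262 = 24104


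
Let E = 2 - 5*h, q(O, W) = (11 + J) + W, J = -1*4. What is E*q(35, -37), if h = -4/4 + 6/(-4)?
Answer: -435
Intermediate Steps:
J = -4
q(O, W) = 7 + W (q(O, W) = (11 - 4) + W = 7 + W)
h = -5/2 (h = -4*¼ + 6*(-¼) = -1 - 3/2 = -5/2 ≈ -2.5000)
E = 29/2 (E = 2 - 5*(-5/2) = 2 + 25/2 = 29/2 ≈ 14.500)
E*q(35, -37) = 29*(7 - 37)/2 = (29/2)*(-30) = -435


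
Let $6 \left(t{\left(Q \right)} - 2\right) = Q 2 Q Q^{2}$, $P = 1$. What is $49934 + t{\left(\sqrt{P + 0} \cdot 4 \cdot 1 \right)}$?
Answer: $\frac{150064}{3} \approx 50021.0$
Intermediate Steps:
$t{\left(Q \right)} = 2 + \frac{Q^{4}}{3}$ ($t{\left(Q \right)} = 2 + \frac{Q 2 Q Q^{2}}{6} = 2 + \frac{2 Q Q^{3}}{6} = 2 + \frac{2 Q^{4}}{6} = 2 + \frac{Q^{4}}{3}$)
$49934 + t{\left(\sqrt{P + 0} \cdot 4 \cdot 1 \right)} = 49934 + \left(2 + \frac{\left(\sqrt{1 + 0} \cdot 4 \cdot 1\right)^{4}}{3}\right) = 49934 + \left(2 + \frac{\left(\sqrt{1} \cdot 4 \cdot 1\right)^{4}}{3}\right) = 49934 + \left(2 + \frac{\left(1 \cdot 4 \cdot 1\right)^{4}}{3}\right) = 49934 + \left(2 + \frac{\left(4 \cdot 1\right)^{4}}{3}\right) = 49934 + \left(2 + \frac{4^{4}}{3}\right) = 49934 + \left(2 + \frac{1}{3} \cdot 256\right) = 49934 + \left(2 + \frac{256}{3}\right) = 49934 + \frac{262}{3} = \frac{150064}{3}$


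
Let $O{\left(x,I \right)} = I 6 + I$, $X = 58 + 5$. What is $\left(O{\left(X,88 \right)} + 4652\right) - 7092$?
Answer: $-1824$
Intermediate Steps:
$X = 63$
$O{\left(x,I \right)} = 7 I$ ($O{\left(x,I \right)} = 6 I + I = 7 I$)
$\left(O{\left(X,88 \right)} + 4652\right) - 7092 = \left(7 \cdot 88 + 4652\right) - 7092 = \left(616 + 4652\right) - 7092 = 5268 - 7092 = -1824$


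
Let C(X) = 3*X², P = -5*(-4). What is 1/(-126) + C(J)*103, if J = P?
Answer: 15573599/126 ≈ 1.2360e+5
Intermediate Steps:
P = 20
J = 20
1/(-126) + C(J)*103 = 1/(-126) + (3*20²)*103 = -1/126 + (3*400)*103 = -1/126 + 1200*103 = -1/126 + 123600 = 15573599/126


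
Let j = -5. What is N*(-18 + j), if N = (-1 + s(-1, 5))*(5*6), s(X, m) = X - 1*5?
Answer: 4830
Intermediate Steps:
s(X, m) = -5 + X (s(X, m) = X - 5 = -5 + X)
N = -210 (N = (-1 + (-5 - 1))*(5*6) = (-1 - 6)*30 = -7*30 = -210)
N*(-18 + j) = -210*(-18 - 5) = -210*(-23) = 4830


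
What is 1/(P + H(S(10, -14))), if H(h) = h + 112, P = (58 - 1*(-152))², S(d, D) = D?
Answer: 1/44198 ≈ 2.2625e-5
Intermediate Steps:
P = 44100 (P = (58 + 152)² = 210² = 44100)
H(h) = 112 + h
1/(P + H(S(10, -14))) = 1/(44100 + (112 - 14)) = 1/(44100 + 98) = 1/44198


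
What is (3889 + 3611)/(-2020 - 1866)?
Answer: -3750/1943 ≈ -1.9300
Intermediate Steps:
(3889 + 3611)/(-2020 - 1866) = 7500/(-3886) = 7500*(-1/3886) = -3750/1943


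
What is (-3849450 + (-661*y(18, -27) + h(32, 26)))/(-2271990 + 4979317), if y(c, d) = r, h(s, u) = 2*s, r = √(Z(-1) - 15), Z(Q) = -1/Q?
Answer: -3849386/2707327 - 661*I*√14/2707327 ≈ -1.4218 - 0.00091353*I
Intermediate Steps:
r = I*√14 (r = √(-1/(-1) - 15) = √(-1*(-1) - 15) = √(1 - 15) = √(-14) = I*√14 ≈ 3.7417*I)
y(c, d) = I*√14
(-3849450 + (-661*y(18, -27) + h(32, 26)))/(-2271990 + 4979317) = (-3849450 + (-661*I*√14 + 2*32))/(-2271990 + 4979317) = (-3849450 + (-661*I*√14 + 64))/2707327 = (-3849450 + (64 - 661*I*√14))*(1/2707327) = (-3849386 - 661*I*√14)*(1/2707327) = -3849386/2707327 - 661*I*√14/2707327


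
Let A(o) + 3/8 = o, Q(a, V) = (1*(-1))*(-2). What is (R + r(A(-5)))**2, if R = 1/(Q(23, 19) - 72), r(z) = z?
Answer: 2277081/78400 ≈ 29.044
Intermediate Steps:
Q(a, V) = 2 (Q(a, V) = -1*(-2) = 2)
A(o) = -3/8 + o
R = -1/70 (R = 1/(2 - 72) = 1/(-70) = -1/70 ≈ -0.014286)
(R + r(A(-5)))**2 = (-1/70 + (-3/8 - 5))**2 = (-1/70 - 43/8)**2 = (-1509/280)**2 = 2277081/78400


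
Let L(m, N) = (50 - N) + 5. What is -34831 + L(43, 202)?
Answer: -34978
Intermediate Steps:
L(m, N) = 55 - N
-34831 + L(43, 202) = -34831 + (55 - 1*202) = -34831 + (55 - 202) = -34831 - 147 = -34978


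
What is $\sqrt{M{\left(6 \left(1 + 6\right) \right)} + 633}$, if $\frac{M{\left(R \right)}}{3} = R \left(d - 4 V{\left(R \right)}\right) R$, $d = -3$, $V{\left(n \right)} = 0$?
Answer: $i \sqrt{15243} \approx 123.46 i$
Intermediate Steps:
$M{\left(R \right)} = - 9 R^{2}$ ($M{\left(R \right)} = 3 R \left(-3 - 0\right) R = 3 R \left(-3 + 0\right) R = 3 R \left(-3\right) R = 3 - 3 R R = 3 \left(- 3 R^{2}\right) = - 9 R^{2}$)
$\sqrt{M{\left(6 \left(1 + 6\right) \right)} + 633} = \sqrt{- 9 \left(6 \left(1 + 6\right)\right)^{2} + 633} = \sqrt{- 9 \left(6 \cdot 7\right)^{2} + 633} = \sqrt{- 9 \cdot 42^{2} + 633} = \sqrt{\left(-9\right) 1764 + 633} = \sqrt{-15876 + 633} = \sqrt{-15243} = i \sqrt{15243}$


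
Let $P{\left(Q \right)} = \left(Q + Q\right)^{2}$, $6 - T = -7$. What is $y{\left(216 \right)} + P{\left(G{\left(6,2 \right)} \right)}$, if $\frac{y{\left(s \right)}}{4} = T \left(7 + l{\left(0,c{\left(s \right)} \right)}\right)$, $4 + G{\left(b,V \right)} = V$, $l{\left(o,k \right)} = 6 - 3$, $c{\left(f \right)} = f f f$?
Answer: $536$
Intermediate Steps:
$T = 13$ ($T = 6 - -7 = 6 + 7 = 13$)
$c{\left(f \right)} = f^{3}$ ($c{\left(f \right)} = f^{2} f = f^{3}$)
$l{\left(o,k \right)} = 3$ ($l{\left(o,k \right)} = 6 - 3 = 3$)
$G{\left(b,V \right)} = -4 + V$
$y{\left(s \right)} = 520$ ($y{\left(s \right)} = 4 \cdot 13 \left(7 + 3\right) = 4 \cdot 13 \cdot 10 = 4 \cdot 130 = 520$)
$P{\left(Q \right)} = 4 Q^{2}$ ($P{\left(Q \right)} = \left(2 Q\right)^{2} = 4 Q^{2}$)
$y{\left(216 \right)} + P{\left(G{\left(6,2 \right)} \right)} = 520 + 4 \left(-4 + 2\right)^{2} = 520 + 4 \left(-2\right)^{2} = 520 + 4 \cdot 4 = 520 + 16 = 536$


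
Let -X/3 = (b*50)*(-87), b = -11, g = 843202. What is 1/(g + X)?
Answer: 1/699652 ≈ 1.4293e-6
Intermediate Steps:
X = -143550 (X = -3*(-11*50)*(-87) = -(-1650)*(-87) = -3*47850 = -143550)
1/(g + X) = 1/(843202 - 143550) = 1/699652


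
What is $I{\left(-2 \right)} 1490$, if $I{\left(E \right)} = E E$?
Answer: $5960$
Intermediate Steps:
$I{\left(E \right)} = E^{2}$
$I{\left(-2 \right)} 1490 = \left(-2\right)^{2} \cdot 1490 = 4 \cdot 1490 = 5960$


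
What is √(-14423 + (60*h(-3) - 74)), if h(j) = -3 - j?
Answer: I*√14497 ≈ 120.4*I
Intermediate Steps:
√(-14423 + (60*h(-3) - 74)) = √(-14423 + (60*(-3 - 1*(-3)) - 74)) = √(-14423 + (60*(-3 + 3) - 74)) = √(-14423 + (60*0 - 74)) = √(-14423 + (0 - 74)) = √(-14423 - 74) = √(-14497) = I*√14497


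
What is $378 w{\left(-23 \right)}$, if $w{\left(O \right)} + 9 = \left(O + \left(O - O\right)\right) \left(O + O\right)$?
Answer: $396522$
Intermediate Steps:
$w{\left(O \right)} = -9 + 2 O^{2}$ ($w{\left(O \right)} = -9 + \left(O + \left(O - O\right)\right) \left(O + O\right) = -9 + \left(O + 0\right) 2 O = -9 + O 2 O = -9 + 2 O^{2}$)
$378 w{\left(-23 \right)} = 378 \left(-9 + 2 \left(-23\right)^{2}\right) = 378 \left(-9 + 2 \cdot 529\right) = 378 \left(-9 + 1058\right) = 378 \cdot 1049 = 396522$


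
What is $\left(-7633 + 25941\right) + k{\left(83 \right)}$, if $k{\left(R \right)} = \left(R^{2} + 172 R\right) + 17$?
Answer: $39490$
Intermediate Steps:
$k{\left(R \right)} = 17 + R^{2} + 172 R$
$\left(-7633 + 25941\right) + k{\left(83 \right)} = \left(-7633 + 25941\right) + \left(17 + 83^{2} + 172 \cdot 83\right) = 18308 + \left(17 + 6889 + 14276\right) = 18308 + 21182 = 39490$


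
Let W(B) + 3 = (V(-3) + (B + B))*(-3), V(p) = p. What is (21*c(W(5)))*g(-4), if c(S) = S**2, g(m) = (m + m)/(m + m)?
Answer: 12096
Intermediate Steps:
W(B) = 6 - 6*B (W(B) = -3 + (-3 + (B + B))*(-3) = -3 + (-3 + 2*B)*(-3) = -3 + (9 - 6*B) = 6 - 6*B)
g(m) = 1 (g(m) = (2*m)/((2*m)) = (2*m)*(1/(2*m)) = 1)
(21*c(W(5)))*g(-4) = (21*(6 - 6*5)**2)*1 = (21*(6 - 30)**2)*1 = (21*(-24)**2)*1 = (21*576)*1 = 12096*1 = 12096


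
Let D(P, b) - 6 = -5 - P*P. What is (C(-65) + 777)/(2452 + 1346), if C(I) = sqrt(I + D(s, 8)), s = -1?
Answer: 259/1266 + I*sqrt(65)/3798 ≈ 0.20458 + 0.0021228*I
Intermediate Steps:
D(P, b) = 1 - P**2 (D(P, b) = 6 + (-5 - P*P) = 6 + (-5 - P**2) = 1 - P**2)
C(I) = sqrt(I) (C(I) = sqrt(I + (1 - 1*(-1)**2)) = sqrt(I + (1 - 1*1)) = sqrt(I + (1 - 1)) = sqrt(I + 0) = sqrt(I))
(C(-65) + 777)/(2452 + 1346) = (sqrt(-65) + 777)/(2452 + 1346) = (I*sqrt(65) + 777)/3798 = (777 + I*sqrt(65))*(1/3798) = 259/1266 + I*sqrt(65)/3798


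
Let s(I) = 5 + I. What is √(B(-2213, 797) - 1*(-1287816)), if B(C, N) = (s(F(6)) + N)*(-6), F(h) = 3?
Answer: 3*√142554 ≈ 1132.7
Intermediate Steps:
B(C, N) = -48 - 6*N (B(C, N) = ((5 + 3) + N)*(-6) = (8 + N)*(-6) = -48 - 6*N)
√(B(-2213, 797) - 1*(-1287816)) = √((-48 - 6*797) - 1*(-1287816)) = √((-48 - 4782) + 1287816) = √(-4830 + 1287816) = √1282986 = 3*√142554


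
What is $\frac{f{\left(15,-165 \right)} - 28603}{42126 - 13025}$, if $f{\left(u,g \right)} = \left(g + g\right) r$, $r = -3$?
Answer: $- \frac{27613}{29101} \approx -0.94887$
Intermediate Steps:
$f{\left(u,g \right)} = - 6 g$ ($f{\left(u,g \right)} = \left(g + g\right) \left(-3\right) = 2 g \left(-3\right) = - 6 g$)
$\frac{f{\left(15,-165 \right)} - 28603}{42126 - 13025} = \frac{\left(-6\right) \left(-165\right) - 28603}{42126 - 13025} = \frac{990 - 28603}{29101} = \left(-27613\right) \frac{1}{29101} = - \frac{27613}{29101}$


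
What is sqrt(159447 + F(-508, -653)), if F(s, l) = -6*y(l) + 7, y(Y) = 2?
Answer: sqrt(159442) ≈ 399.30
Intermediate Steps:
F(s, l) = -5 (F(s, l) = -6*2 + 7 = -12 + 7 = -5)
sqrt(159447 + F(-508, -653)) = sqrt(159447 - 5) = sqrt(159442)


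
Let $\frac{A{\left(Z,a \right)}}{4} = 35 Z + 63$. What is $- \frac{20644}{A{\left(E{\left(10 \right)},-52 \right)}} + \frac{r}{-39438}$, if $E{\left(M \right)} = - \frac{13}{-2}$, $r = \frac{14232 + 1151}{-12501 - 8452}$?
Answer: $- \frac{1218502586255}{68586586362} \approx -17.766$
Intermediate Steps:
$r = - \frac{15383}{20953}$ ($r = \frac{15383}{-20953} = 15383 \left(- \frac{1}{20953}\right) = - \frac{15383}{20953} \approx -0.73417$)
$E{\left(M \right)} = \frac{13}{2}$ ($E{\left(M \right)} = \left(-13\right) \left(- \frac{1}{2}\right) = \frac{13}{2}$)
$A{\left(Z,a \right)} = 252 + 140 Z$ ($A{\left(Z,a \right)} = 4 \left(35 Z + 63\right) = 4 \left(63 + 35 Z\right) = 252 + 140 Z$)
$- \frac{20644}{A{\left(E{\left(10 \right)},-52 \right)}} + \frac{r}{-39438} = - \frac{20644}{252 + 140 \cdot \frac{13}{2}} - \frac{15383}{20953 \left(-39438\right)} = - \frac{20644}{252 + 910} - - \frac{15383}{826344414} = - \frac{20644}{1162} + \frac{15383}{826344414} = \left(-20644\right) \frac{1}{1162} + \frac{15383}{826344414} = - \frac{10322}{581} + \frac{15383}{826344414} = - \frac{1218502586255}{68586586362}$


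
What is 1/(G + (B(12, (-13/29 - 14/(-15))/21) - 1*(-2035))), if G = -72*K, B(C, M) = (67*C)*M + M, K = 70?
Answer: -261/779452 ≈ -0.00033485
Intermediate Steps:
B(C, M) = M + 67*C*M (B(C, M) = 67*C*M + M = M + 67*C*M)
G = -5040 (G = -72*70 = -5040)
1/(G + (B(12, (-13/29 - 14/(-15))/21) - 1*(-2035))) = 1/(-5040 + (((-13/29 - 14/(-15))/21)*(1 + 67*12) - 1*(-2035))) = 1/(-5040 + (((-13*1/29 - 14*(-1/15))*(1/21))*(1 + 804) + 2035)) = 1/(-5040 + (((-13/29 + 14/15)*(1/21))*805 + 2035)) = 1/(-5040 + (((211/435)*(1/21))*805 + 2035)) = 1/(-5040 + ((211/9135)*805 + 2035)) = 1/(-5040 + (4853/261 + 2035)) = 1/(-5040 + 535988/261) = 1/(-779452/261) = -261/779452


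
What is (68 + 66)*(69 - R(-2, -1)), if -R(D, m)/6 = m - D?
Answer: 10050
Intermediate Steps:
R(D, m) = -6*m + 6*D (R(D, m) = -6*(m - D) = -6*m + 6*D)
(68 + 66)*(69 - R(-2, -1)) = (68 + 66)*(69 - (-6*(-1) + 6*(-2))) = 134*(69 - (6 - 12)) = 134*(69 - 1*(-6)) = 134*(69 + 6) = 134*75 = 10050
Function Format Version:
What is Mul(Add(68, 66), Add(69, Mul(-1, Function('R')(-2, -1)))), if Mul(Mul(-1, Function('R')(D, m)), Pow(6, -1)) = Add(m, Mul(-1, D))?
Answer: 10050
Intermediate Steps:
Function('R')(D, m) = Add(Mul(-6, m), Mul(6, D)) (Function('R')(D, m) = Mul(-6, Add(m, Mul(-1, D))) = Add(Mul(-6, m), Mul(6, D)))
Mul(Add(68, 66), Add(69, Mul(-1, Function('R')(-2, -1)))) = Mul(Add(68, 66), Add(69, Mul(-1, Add(Mul(-6, -1), Mul(6, -2))))) = Mul(134, Add(69, Mul(-1, Add(6, -12)))) = Mul(134, Add(69, Mul(-1, -6))) = Mul(134, Add(69, 6)) = Mul(134, 75) = 10050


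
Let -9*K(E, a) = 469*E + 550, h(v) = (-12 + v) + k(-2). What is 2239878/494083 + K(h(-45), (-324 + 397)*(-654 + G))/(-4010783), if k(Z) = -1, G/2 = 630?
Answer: 26946604380050/5944979090967 ≈ 4.5327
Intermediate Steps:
G = 1260 (G = 2*630 = 1260)
h(v) = -13 + v (h(v) = (-12 + v) - 1 = -13 + v)
K(E, a) = -550/9 - 469*E/9 (K(E, a) = -(469*E + 550)/9 = -(550 + 469*E)/9 = -550/9 - 469*E/9)
2239878/494083 + K(h(-45), (-324 + 397)*(-654 + G))/(-4010783) = 2239878/494083 + (-550/9 - 469*(-13 - 45)/9)/(-4010783) = 2239878*(1/494083) + (-550/9 - 469/9*(-58))*(-1/4010783) = 2239878/494083 + (-550/9 + 27202/9)*(-1/4010783) = 2239878/494083 + (8884/3)*(-1/4010783) = 2239878/494083 - 8884/12032349 = 26946604380050/5944979090967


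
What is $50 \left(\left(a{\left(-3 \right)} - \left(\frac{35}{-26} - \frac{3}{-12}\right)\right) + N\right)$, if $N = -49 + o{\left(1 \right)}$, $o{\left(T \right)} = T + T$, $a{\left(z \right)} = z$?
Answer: $- \frac{63575}{26} \approx -2445.2$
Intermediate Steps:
$o{\left(T \right)} = 2 T$
$N = -47$ ($N = -49 + 2 \cdot 1 = -49 + 2 = -47$)
$50 \left(\left(a{\left(-3 \right)} - \left(\frac{35}{-26} - \frac{3}{-12}\right)\right) + N\right) = 50 \left(\left(-3 - \left(\frac{35}{-26} - \frac{3}{-12}\right)\right) - 47\right) = 50 \left(\left(-3 - \left(35 \left(- \frac{1}{26}\right) - - \frac{1}{4}\right)\right) - 47\right) = 50 \left(\left(-3 - \left(- \frac{35}{26} + \frac{1}{4}\right)\right) - 47\right) = 50 \left(\left(-3 - - \frac{57}{52}\right) - 47\right) = 50 \left(\left(-3 + \frac{57}{52}\right) - 47\right) = 50 \left(- \frac{99}{52} - 47\right) = 50 \left(- \frac{2543}{52}\right) = - \frac{63575}{26}$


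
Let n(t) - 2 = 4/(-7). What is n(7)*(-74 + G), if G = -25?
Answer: -990/7 ≈ -141.43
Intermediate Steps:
n(t) = 10/7 (n(t) = 2 + 4/(-7) = 2 + 4*(-⅐) = 2 - 4/7 = 10/7)
n(7)*(-74 + G) = 10*(-74 - 25)/7 = (10/7)*(-99) = -990/7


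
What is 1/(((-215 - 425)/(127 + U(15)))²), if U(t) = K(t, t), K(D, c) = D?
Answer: 5041/102400 ≈ 0.049228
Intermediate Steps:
U(t) = t
1/(((-215 - 425)/(127 + U(15)))²) = 1/(((-215 - 425)/(127 + 15))²) = 1/((-640/142)²) = 1/((-640*1/142)²) = 1/((-320/71)²) = 1/(102400/5041) = 5041/102400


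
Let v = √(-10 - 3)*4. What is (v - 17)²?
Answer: 81 - 136*I*√13 ≈ 81.0 - 490.35*I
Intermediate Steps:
v = 4*I*√13 (v = √(-13)*4 = (I*√13)*4 = 4*I*√13 ≈ 14.422*I)
(v - 17)² = (4*I*√13 - 17)² = (-17 + 4*I*√13)²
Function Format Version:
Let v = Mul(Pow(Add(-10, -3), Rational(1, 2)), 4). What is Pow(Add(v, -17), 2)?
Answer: Add(81, Mul(-136, I, Pow(13, Rational(1, 2)))) ≈ Add(81.000, Mul(-490.35, I))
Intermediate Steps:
v = Mul(4, I, Pow(13, Rational(1, 2))) (v = Mul(Pow(-13, Rational(1, 2)), 4) = Mul(Mul(I, Pow(13, Rational(1, 2))), 4) = Mul(4, I, Pow(13, Rational(1, 2))) ≈ Mul(14.422, I))
Pow(Add(v, -17), 2) = Pow(Add(Mul(4, I, Pow(13, Rational(1, 2))), -17), 2) = Pow(Add(-17, Mul(4, I, Pow(13, Rational(1, 2)))), 2)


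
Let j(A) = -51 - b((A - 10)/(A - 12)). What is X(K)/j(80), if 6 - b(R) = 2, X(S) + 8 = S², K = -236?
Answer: -55688/55 ≈ -1012.5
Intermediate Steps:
X(S) = -8 + S²
b(R) = 4 (b(R) = 6 - 1*2 = 6 - 2 = 4)
j(A) = -55 (j(A) = -51 - 1*4 = -51 - 4 = -55)
X(K)/j(80) = (-8 + (-236)²)/(-55) = (-8 + 55696)*(-1/55) = 55688*(-1/55) = -55688/55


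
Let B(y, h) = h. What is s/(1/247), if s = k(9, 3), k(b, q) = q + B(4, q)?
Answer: 1482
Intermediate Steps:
k(b, q) = 2*q (k(b, q) = q + q = 2*q)
s = 6 (s = 2*3 = 6)
s/(1/247) = 6/(1/247) = 6*247 = 1482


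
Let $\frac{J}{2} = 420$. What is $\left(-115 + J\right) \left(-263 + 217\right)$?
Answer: $-33350$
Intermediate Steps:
$J = 840$ ($J = 2 \cdot 420 = 840$)
$\left(-115 + J\right) \left(-263 + 217\right) = \left(-115 + 840\right) \left(-263 + 217\right) = 725 \left(-46\right) = -33350$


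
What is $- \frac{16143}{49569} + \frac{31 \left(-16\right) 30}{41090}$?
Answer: $- \frac{46696753}{67893007} \approx -0.6878$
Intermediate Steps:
$- \frac{16143}{49569} + \frac{31 \left(-16\right) 30}{41090} = \left(-16143\right) \frac{1}{49569} + \left(-496\right) 30 \cdot \frac{1}{41090} = - \frac{5381}{16523} - \frac{1488}{4109} = - \frac{46696753}{67893007}$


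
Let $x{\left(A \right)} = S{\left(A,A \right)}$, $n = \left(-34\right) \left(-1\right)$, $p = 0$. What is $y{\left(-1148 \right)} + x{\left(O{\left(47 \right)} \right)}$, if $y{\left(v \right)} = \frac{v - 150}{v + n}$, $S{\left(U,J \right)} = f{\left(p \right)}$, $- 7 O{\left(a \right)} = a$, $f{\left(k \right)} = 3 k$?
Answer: $\frac{649}{557} \approx 1.1652$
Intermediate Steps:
$O{\left(a \right)} = - \frac{a}{7}$
$n = 34$
$S{\left(U,J \right)} = 0$ ($S{\left(U,J \right)} = 3 \cdot 0 = 0$)
$x{\left(A \right)} = 0$
$y{\left(v \right)} = \frac{-150 + v}{34 + v}$ ($y{\left(v \right)} = \frac{v - 150}{v + 34} = \frac{-150 + v}{34 + v}$)
$y{\left(-1148 \right)} + x{\left(O{\left(47 \right)} \right)} = \frac{-150 - 1148}{34 - 1148} + 0 = \frac{1}{-1114} \left(-1298\right) + 0 = \left(- \frac{1}{1114}\right) \left(-1298\right) + 0 = \frac{649}{557} + 0 = \frac{649}{557}$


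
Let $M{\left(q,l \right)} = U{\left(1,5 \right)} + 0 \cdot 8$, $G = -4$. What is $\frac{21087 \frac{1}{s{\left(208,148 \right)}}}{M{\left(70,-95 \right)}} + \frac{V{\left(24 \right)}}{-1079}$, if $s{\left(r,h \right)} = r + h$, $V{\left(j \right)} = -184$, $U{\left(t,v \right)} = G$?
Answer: $- \frac{22490857}{1536496} \approx -14.638$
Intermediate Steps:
$U{\left(t,v \right)} = -4$
$s{\left(r,h \right)} = h + r$
$M{\left(q,l \right)} = -4$ ($M{\left(q,l \right)} = -4 + 0 \cdot 8 = -4 + 0 = -4$)
$\frac{21087 \frac{1}{s{\left(208,148 \right)}}}{M{\left(70,-95 \right)}} + \frac{V{\left(24 \right)}}{-1079} = \frac{21087 \frac{1}{148 + 208}}{-4} - \frac{184}{-1079} = \frac{21087}{356} \left(- \frac{1}{4}\right) - - \frac{184}{1079} = 21087 \cdot \frac{1}{356} \left(- \frac{1}{4}\right) + \frac{184}{1079} = \frac{21087}{356} \left(- \frac{1}{4}\right) + \frac{184}{1079} = - \frac{21087}{1424} + \frac{184}{1079} = - \frac{22490857}{1536496}$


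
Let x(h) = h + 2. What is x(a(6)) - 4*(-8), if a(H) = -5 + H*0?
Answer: 29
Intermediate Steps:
a(H) = -5 (a(H) = -5 + 0 = -5)
x(h) = 2 + h
x(a(6)) - 4*(-8) = (2 - 5) - 4*(-8) = -3 + 32 = 29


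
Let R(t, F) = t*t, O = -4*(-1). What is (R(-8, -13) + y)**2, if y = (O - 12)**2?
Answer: 16384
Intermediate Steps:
O = 4
R(t, F) = t**2
y = 64 (y = (4 - 12)**2 = (-8)**2 = 64)
(R(-8, -13) + y)**2 = ((-8)**2 + 64)**2 = (64 + 64)**2 = 128**2 = 16384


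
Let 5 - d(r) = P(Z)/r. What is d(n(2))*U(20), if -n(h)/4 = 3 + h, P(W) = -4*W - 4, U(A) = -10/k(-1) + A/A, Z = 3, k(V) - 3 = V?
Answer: -84/5 ≈ -16.800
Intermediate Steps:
k(V) = 3 + V
U(A) = -4 (U(A) = -10/(3 - 1) + A/A = -10/2 + 1 = -10*½ + 1 = -5 + 1 = -4)
P(W) = -4 - 4*W
n(h) = -12 - 4*h (n(h) = -4*(3 + h) = -12 - 4*h)
d(r) = 5 + 16/r (d(r) = 5 - (-4 - 4*3)/r = 5 - (-4 - 12)/r = 5 - (-16)/r = 5 + 16/r)
d(n(2))*U(20) = (5 + 16/(-12 - 4*2))*(-4) = (5 + 16/(-12 - 8))*(-4) = (5 + 16/(-20))*(-4) = (5 + 16*(-1/20))*(-4) = (5 - ⅘)*(-4) = (21/5)*(-4) = -84/5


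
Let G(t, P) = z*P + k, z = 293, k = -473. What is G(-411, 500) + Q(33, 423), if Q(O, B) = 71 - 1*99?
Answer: 145999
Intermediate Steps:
Q(O, B) = -28 (Q(O, B) = 71 - 99 = -28)
G(t, P) = -473 + 293*P (G(t, P) = 293*P - 473 = -473 + 293*P)
G(-411, 500) + Q(33, 423) = (-473 + 293*500) - 28 = (-473 + 146500) - 28 = 146027 - 28 = 145999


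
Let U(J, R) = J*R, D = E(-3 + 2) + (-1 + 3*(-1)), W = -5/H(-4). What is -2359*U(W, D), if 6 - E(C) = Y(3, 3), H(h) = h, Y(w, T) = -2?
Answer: -11795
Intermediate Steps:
E(C) = 8 (E(C) = 6 - 1*(-2) = 6 + 2 = 8)
W = 5/4 (W = -5/(-4) = -5*(-¼) = 5/4 ≈ 1.2500)
D = 4 (D = 8 + (-1 + 3*(-1)) = 8 + (-1 - 3) = 8 - 4 = 4)
-2359*U(W, D) = -11795*4/4 = -2359*5 = -11795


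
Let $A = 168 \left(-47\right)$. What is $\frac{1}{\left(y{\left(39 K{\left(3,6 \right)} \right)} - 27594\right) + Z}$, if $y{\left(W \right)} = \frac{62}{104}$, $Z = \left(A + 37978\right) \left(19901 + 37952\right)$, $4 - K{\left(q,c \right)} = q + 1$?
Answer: $\frac{52}{90495930335} \approx 5.7461 \cdot 10^{-10}$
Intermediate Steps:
$A = -7896$
$K{\left(q,c \right)} = 3 - q$ ($K{\left(q,c \right)} = 4 - \left(q + 1\right) = 4 - \left(1 + q\right) = 3 - q$)
$Z = 1740333946$ ($Z = \left(-7896 + 37978\right) \left(19901 + 37952\right) = 30082 \cdot 57853 = 1740333946$)
$y{\left(W \right)} = \frac{31}{52}$ ($y{\left(W \right)} = 62 \cdot \frac{1}{104} = \frac{31}{52}$)
$\frac{1}{\left(y{\left(39 K{\left(3,6 \right)} \right)} - 27594\right) + Z} = \frac{1}{\left(\frac{31}{52} - 27594\right) + 1740333946} = \frac{1}{- \frac{1434857}{52} + 1740333946} = \frac{1}{\frac{90495930335}{52}} = \frac{52}{90495930335}$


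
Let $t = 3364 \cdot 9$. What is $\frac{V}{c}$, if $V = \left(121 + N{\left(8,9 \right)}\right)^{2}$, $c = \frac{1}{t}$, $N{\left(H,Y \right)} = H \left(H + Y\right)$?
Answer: $1999699524$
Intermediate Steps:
$t = 30276$
$c = \frac{1}{30276} \approx 3.3029 \cdot 10^{-5}$
$V = 66049$ ($V = \left(121 + 8 \left(8 + 9\right)\right)^{2} = \left(121 + 8 \cdot 17\right)^{2} = \left(121 + 136\right)^{2} = 257^{2} = 66049$)
$\frac{V}{c} = 66049 \frac{1}{\frac{1}{30276}} = 66049 \cdot 30276 = 1999699524$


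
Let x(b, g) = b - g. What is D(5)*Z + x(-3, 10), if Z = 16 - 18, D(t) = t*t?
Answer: -63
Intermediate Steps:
D(t) = t**2
Z = -2
D(5)*Z + x(-3, 10) = 5**2*(-2) + (-3 - 1*10) = 25*(-2) + (-3 - 10) = -50 - 13 = -63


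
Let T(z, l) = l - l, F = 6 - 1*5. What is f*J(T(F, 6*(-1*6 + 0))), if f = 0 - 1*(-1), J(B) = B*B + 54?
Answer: 54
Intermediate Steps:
F = 1 (F = 6 - 5 = 1)
T(z, l) = 0
J(B) = 54 + B² (J(B) = B² + 54 = 54 + B²)
f = 1 (f = 0 + 1 = 1)
f*J(T(F, 6*(-1*6 + 0))) = 1*(54 + 0²) = 1*(54 + 0) = 1*54 = 54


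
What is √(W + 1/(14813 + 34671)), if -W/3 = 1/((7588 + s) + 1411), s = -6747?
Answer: 5*I*√10182644326/13929746 ≈ 0.036221*I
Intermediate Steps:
W = -3/2252 (W = -3/((7588 - 6747) + 1411) = -3/(841 + 1411) = -3/2252 ≈ -0.0013321)
√(W + 1/(14813 + 34671)) = √(-3/2252 + 1/(14813 + 34671)) = √(-3/2252 + 1/49484) = √(-18275/13929746) = 5*I*√10182644326/13929746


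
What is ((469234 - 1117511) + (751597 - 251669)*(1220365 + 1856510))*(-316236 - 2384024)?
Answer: -4153581291134447980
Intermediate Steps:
((469234 - 1117511) + (751597 - 251669)*(1220365 + 1856510))*(-316236 - 2384024) = (-648277 + 499928*3076875)*(-2700260) = (-648277 + 1538215965000)*(-2700260) = 1538215316723*(-2700260) = -4153581291134447980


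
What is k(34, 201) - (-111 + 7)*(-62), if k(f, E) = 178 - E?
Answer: -6471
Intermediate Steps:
k(34, 201) - (-111 + 7)*(-62) = (178 - 1*201) - (-111 + 7)*(-62) = (178 - 201) - (-104)*(-62) = -23 - 1*6448 = -23 - 6448 = -6471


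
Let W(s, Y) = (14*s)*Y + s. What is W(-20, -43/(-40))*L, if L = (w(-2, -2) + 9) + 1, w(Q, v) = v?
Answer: -2568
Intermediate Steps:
W(s, Y) = s + 14*Y*s (W(s, Y) = 14*Y*s + s = s + 14*Y*s)
L = 8 (L = (-2 + 9) + 1 = 7 + 1 = 8)
W(-20, -43/(-40))*L = -20*(1 + 14*(-43/(-40)))*8 = -20*(1 + 14*(-43*(-1/40)))*8 = -20*(1 + 14*(43/40))*8 = -20*(1 + 301/20)*8 = -20*321/20*8 = -321*8 = -2568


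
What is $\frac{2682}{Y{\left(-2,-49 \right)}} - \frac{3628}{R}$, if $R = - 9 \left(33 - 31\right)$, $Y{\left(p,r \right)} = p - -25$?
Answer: $\frac{65860}{207} \approx 318.16$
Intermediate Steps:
$Y{\left(p,r \right)} = 25 + p$ ($Y{\left(p,r \right)} = p + 25 = 25 + p$)
$R = -18$ ($R = \left(-9\right) 2 = -18$)
$\frac{2682}{Y{\left(-2,-49 \right)}} - \frac{3628}{R} = \frac{2682}{25 - 2} - \frac{3628}{-18} = \frac{2682}{23} - - \frac{1814}{9} = 2682 \cdot \frac{1}{23} + \frac{1814}{9} = \frac{2682}{23} + \frac{1814}{9} = \frac{65860}{207}$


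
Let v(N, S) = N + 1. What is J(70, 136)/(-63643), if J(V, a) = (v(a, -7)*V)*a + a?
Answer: -1304376/63643 ≈ -20.495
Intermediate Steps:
v(N, S) = 1 + N
J(V, a) = a + V*a*(1 + a) (J(V, a) = ((1 + a)*V)*a + a = (V*(1 + a))*a + a = V*a*(1 + a) + a = a + V*a*(1 + a))
J(70, 136)/(-63643) = (136*(1 + 70*(1 + 136)))/(-63643) = (136*(1 + 70*137))*(-1/63643) = (136*(1 + 9590))*(-1/63643) = (136*9591)*(-1/63643) = 1304376*(-1/63643) = -1304376/63643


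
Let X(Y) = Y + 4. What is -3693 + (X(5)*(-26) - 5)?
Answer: -3932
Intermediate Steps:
X(Y) = 4 + Y
-3693 + (X(5)*(-26) - 5) = -3693 + ((4 + 5)*(-26) - 5) = -3693 + (9*(-26) - 5) = -3693 + (-234 - 5) = -3693 - 239 = -3932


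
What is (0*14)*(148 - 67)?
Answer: 0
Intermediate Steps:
(0*14)*(148 - 67) = 0*81 = 0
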